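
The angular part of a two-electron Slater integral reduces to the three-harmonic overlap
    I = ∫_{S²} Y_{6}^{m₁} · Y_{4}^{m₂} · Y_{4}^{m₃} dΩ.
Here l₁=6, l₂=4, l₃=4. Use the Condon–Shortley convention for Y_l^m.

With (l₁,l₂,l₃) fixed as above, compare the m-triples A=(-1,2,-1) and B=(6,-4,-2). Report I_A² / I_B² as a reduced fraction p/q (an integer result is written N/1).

l's match ⇒ only the (l;m) 3-j factors differ between A and B.
A: triangle coeff Δ(6,4,4) = 1/1261260; Σ_t [4,6]: t=4:+1/3456 t=5:−1/5760 t=6:+1/172800 = 7/57600; (3j)²=21/2860 [(6 4 4; -1 2 -1)], sign=-1
B: triangle coeff Δ(6,4,4) = 1/1261260; Σ_t [0,0]: t=0:+1/1036800 = 1/1036800; (3j)²=4/195 [(6 4 4; 6 -4 -2)], sign=+1
I_A²/I_B² = (21/2860)/(4/195) = 63/176

63/176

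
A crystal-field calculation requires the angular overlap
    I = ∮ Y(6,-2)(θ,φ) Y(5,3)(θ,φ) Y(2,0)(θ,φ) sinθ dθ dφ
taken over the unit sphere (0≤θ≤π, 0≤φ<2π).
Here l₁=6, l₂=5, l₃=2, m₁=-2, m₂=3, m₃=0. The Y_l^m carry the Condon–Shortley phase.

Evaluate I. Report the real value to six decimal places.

m-sum = -2 + 3 + 0 = 1 ≠ 0 ⇒ I = 0

0.000000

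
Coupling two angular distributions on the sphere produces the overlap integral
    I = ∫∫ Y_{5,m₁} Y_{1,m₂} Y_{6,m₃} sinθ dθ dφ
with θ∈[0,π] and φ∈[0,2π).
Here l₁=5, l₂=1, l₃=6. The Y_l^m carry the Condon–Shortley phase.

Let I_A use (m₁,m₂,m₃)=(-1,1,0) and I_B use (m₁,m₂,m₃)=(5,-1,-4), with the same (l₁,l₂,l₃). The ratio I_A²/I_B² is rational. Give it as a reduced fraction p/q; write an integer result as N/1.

15/1

l's match ⇒ only the (l;m) 3-j factors differ between A and B.
A: triangle coeff Δ(5,1,6) = 1/858; Σ_t [0,0]: t=0:+1/34560 = 1/34560; (3j)²=5/286 [(5 1 6; -1 1 0)], sign=+1
B: triangle coeff Δ(5,1,6) = 1/858; Σ_t [0,0]: t=0:+1/7257600 = 1/7257600; (3j)²=1/858 [(5 1 6; 5 -1 -4)], sign=+1
I_A²/I_B² = (5/286)/(1/858) = 15/1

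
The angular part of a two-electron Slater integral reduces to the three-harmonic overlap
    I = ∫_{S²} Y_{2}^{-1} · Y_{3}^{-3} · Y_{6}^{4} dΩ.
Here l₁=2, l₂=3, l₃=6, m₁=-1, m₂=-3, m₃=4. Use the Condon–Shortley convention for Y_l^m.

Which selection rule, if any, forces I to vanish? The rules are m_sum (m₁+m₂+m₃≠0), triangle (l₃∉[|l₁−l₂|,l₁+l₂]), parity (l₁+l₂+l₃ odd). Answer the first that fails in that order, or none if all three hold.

triangle

m₁+m₂+m₃ = -1 − 3 + 4 = 0  ✓
triangle: |2−3|=1 ≤ l₃=6 ≤ 2+3=5  ✗
parity: l₁+l₂+l₃ = 11 is odd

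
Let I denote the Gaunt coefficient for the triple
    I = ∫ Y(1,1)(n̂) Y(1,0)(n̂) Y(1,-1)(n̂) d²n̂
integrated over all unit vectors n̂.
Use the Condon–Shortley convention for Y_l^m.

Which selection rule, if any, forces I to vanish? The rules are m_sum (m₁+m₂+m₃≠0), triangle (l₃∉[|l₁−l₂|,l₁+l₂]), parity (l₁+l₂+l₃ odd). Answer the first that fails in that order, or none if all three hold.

m₁+m₂+m₃ = 1 + 0 − 1 = 0  ✓
triangle: |1−1|=0 ≤ l₃=1 ≤ 1+1=2  ✓
parity: l₁+l₂+l₃ = 3 is odd  ✗

parity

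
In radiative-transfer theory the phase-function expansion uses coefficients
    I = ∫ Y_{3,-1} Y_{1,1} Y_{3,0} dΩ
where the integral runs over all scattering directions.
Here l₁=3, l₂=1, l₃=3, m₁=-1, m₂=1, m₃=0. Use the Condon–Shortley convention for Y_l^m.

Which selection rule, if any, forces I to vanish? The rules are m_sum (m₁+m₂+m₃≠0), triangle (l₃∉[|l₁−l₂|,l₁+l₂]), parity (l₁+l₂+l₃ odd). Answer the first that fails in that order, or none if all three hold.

m₁+m₂+m₃ = -1 + 1 + 0 = 0  ✓
triangle: |3−1|=2 ≤ l₃=3 ≤ 3+1=4  ✓
parity: l₁+l₂+l₃ = 7 is odd  ✗

parity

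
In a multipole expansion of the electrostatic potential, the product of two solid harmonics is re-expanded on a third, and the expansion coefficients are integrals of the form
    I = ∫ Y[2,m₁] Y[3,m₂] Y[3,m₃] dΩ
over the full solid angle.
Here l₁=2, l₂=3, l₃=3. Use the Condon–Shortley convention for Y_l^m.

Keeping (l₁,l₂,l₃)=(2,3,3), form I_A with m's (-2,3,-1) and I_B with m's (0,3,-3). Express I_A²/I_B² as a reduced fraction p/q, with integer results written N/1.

l's match ⇒ only the (l;m) 3-j factors differ between A and B.
A: triangle coeff Δ(2,3,3) = 1/3780; Σ_t [2,2]: t=2:+1/96 = 1/96; (3j)²=1/42 [(2 3 3; -2 3 -1)], sign=+1
B: triangle coeff Δ(2,3,3) = 1/3780; Σ_t [2,2]: t=2:+1/96 = 1/96; (3j)²=5/84 [(2 3 3; 0 3 -3)], sign=+1
I_A²/I_B² = (1/42)/(5/84) = 2/5

2/5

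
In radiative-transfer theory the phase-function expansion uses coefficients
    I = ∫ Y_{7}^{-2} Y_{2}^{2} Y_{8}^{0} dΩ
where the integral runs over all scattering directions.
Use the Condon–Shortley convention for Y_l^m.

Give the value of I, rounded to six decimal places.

l₁+l₂+l₃=17 is odd: 3j(l;000)=0 ⇒ I=0

0.000000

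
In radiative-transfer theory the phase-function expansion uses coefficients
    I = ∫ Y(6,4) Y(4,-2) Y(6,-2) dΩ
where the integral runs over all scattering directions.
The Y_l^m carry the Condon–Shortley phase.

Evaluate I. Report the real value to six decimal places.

m-sum 0 ✓  L=16 even ✓  2≤6≤10 ✓
Π(2lᵢ+1) = 13×9×13 = 1521
triangle coeff Δ(6,4,6) = 1/15315300
Σ_t [0,4]: t=0:+1/829440 t=1:−1/25920 t=2:+1/9216 t=3:−1/25920 t=4:+1/829440 = 7/207360
(3j)²=28/2431 [(6 4 6; 0 0 0)], sign=+1
Σ_t [0,2]: t=0:+1/138240 t=1:−1/181440 t=2:+1/3870720 = 23/11612160
(3j)²=529/204204 [(6 4 6; 4 -2 -2)], sign=+1
⇒ 4πI² = 1587/34969
I = (+1)√(1587/34969/(4π)) = 0.06009550

0.060095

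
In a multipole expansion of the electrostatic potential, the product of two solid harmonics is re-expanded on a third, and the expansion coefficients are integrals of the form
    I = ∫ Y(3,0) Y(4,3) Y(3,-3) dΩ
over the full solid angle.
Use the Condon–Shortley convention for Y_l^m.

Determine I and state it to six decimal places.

0.203551

m-sum 0 ✓  L=10 even ✓  1≤3≤7 ✓
Π(2lᵢ+1) = 7×9×7 = 441
triangle coeff Δ(3,4,3) = 1/34650
Σ_t [1,3]: t=1:−1/72 t=2:+1/16 t=3:−1/72 = 5/144
(3j)²=2/77 [(3 4 3; 0 0 0)], sign=-1
Σ_t [3,3]: t=3:−1/288 = -1/288
(3j)²=1/22 [(3 4 3; 0 3 -3)], sign=-1
⇒ 4πI² = 63/121
I = (+1)√(63/121/(4π)) = 0.20355073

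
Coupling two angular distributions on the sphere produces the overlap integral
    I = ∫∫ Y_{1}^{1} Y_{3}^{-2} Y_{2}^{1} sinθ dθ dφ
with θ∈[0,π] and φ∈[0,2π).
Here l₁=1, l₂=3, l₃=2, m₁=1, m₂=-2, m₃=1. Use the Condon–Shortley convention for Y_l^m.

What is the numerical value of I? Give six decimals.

0.261169

Rules hold: Σm=0, L=6 even, 2≤2≤4.
N = 3·7·5 = 105
Δ = 2!·0!·4!/7! = 1/105
Racah Σ t=1..1: t=1:−1/4 = -1/4
⇒ 3j(1 3 2; 0 0 0)² = 3/35, sgn -1
Racah Σ t=0..0: t=0:+1/12 = 1/12
⇒ 3j(1 3 2; 1 -2 1)² = 2/21, sgn -1
4πI² = N·(3j₀)²·(3jₘ)² = 6/7
I = +1·√(0.857143/4π) = 0.26116903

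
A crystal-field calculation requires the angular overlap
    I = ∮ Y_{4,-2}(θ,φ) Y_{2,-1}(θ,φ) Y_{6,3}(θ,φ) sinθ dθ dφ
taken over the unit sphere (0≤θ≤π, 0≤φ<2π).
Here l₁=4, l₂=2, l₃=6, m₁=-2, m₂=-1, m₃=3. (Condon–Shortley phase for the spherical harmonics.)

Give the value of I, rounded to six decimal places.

-0.252474

Rules hold: Σm=0, L=12 even, 2≤6≤6.
N = 9·5·13 = 585
Δ = 0!·8!·4!/13! = 1/6435
Racah Σ t=0..0: t=0:+1/2304 = 1/2304
⇒ 3j(4 2 6; 0 0 0)² = 5/143, sgn +1
Racah Σ t=0..0: t=0:+1/8640 = 1/8640
⇒ 3j(4 2 6; -2 -1 3)² = 28/715, sgn -1
4πI² = N·(3j₀)²·(3jₘ)² = 1260/1573
I = -1·√(0.801017/4π) = -0.25247360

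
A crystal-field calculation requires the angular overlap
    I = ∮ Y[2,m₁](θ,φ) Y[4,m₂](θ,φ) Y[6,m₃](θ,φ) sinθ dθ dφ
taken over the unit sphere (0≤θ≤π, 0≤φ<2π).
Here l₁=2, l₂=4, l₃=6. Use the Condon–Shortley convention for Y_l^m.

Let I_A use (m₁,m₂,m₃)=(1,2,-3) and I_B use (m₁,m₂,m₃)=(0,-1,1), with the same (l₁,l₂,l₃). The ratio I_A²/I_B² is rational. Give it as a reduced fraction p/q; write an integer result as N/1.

6/5

Shared (l₁,l₂,l₃)=(2,4,6): N and (l;000)² cancel in I_A²/I_B².
A: Δ = 0!·4!·8!/13! = 1/6435; Racah Σ t=0..0: t=0:+1/8640 = 1/8640; ⇒ 3j(2 4 6; 1 2 -3)² = 28/715, sgn -1
B: Δ = 0!·4!·8!/13! = 1/6435; Racah Σ t=0..0: t=0:+1/2880 = 1/2880; ⇒ 3j(2 4 6; 0 -1 1)² = 14/429, sgn -1
I_A²/I_B² = (28/715)/(14/429) = 6/5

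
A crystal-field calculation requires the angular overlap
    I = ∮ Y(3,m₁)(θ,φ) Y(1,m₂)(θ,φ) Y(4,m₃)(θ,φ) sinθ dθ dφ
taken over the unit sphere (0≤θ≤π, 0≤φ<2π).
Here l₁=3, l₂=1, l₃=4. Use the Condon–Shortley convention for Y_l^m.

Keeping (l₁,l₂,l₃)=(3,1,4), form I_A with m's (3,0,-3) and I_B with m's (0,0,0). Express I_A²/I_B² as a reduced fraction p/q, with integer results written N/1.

l's match ⇒ only the (l;m) 3-j factors differ between A and B.
A: triangle coeff Δ(3,1,4) = 1/252; Σ_t [0,0]: t=0:+1/720 = 1/720; (3j)²=1/36 [(3 1 4; 3 0 -3)], sign=-1
B: triangle coeff Δ(3,1,4) = 1/252; Σ_t [0,0]: t=0:+1/36 = 1/36; (3j)²=4/63 [(3 1 4; 0 0 0)], sign=+1
I_A²/I_B² = (1/36)/(4/63) = 7/16

7/16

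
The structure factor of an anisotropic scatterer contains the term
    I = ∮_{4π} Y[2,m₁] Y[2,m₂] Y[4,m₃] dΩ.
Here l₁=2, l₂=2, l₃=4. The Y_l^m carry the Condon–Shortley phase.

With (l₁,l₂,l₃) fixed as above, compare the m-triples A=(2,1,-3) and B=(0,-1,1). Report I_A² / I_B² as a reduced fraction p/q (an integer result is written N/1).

l's match ⇒ only the (l;m) 3-j factors differ between A and B.
A: triangle coeff Δ(2,2,4) = 1/630; Σ_t [0,0]: t=0:+1/144 = 1/144; (3j)²=1/18 [(2 2 4; 2 1 -3)], sign=-1
B: triangle coeff Δ(2,2,4) = 1/630; Σ_t [0,0]: t=0:+1/24 = 1/24; (3j)²=1/21 [(2 2 4; 0 -1 1)], sign=-1
I_A²/I_B² = (1/18)/(1/21) = 7/6

7/6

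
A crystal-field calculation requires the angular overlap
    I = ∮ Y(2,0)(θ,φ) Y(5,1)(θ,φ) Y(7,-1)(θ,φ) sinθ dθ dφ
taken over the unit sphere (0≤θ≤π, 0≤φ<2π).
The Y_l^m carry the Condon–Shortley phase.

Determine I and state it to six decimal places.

-0.232242

Rules hold: Σm=0, L=14 even, 3≤7≤7.
N = 5·11·15 = 825
Δ = 0!·4!·10!/15! = 1/15015
Racah Σ t=0..0: t=0:+1/57600 = 1/57600
⇒ 3j(2 5 7; 0 0 0)² = 21/715, sgn -1
Racah Σ t=0..0: t=0:+1/69120 = 1/69120
⇒ 3j(2 5 7; 0 1 -1)² = 4/143, sgn +1
4πI² = N·(3j₀)²·(3jₘ)² = 1260/1859
I = -1·√(0.677784/4π) = -0.23224194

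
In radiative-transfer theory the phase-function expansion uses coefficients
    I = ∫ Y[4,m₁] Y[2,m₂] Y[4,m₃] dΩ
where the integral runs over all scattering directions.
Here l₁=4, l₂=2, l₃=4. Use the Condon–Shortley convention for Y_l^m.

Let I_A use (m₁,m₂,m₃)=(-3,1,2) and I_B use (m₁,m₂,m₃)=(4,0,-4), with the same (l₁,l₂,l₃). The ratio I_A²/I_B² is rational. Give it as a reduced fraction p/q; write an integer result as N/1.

75/112

l's match ⇒ only the (l;m) 3-j factors differ between A and B.
A: triangle coeff Δ(4,2,4) = 1/13860; Σ_t [1,2]: t=1:−1/1440 t=2:+1/240 = 1/288; (3j)²=5/132 [(4 2 4; -3 1 2)], sign=+1
B: triangle coeff Δ(4,2,4) = 1/13860; Σ_t [0,0]: t=0:+1/2880 = 1/2880; (3j)²=28/495 [(4 2 4; 4 0 -4)], sign=+1
I_A²/I_B² = (5/132)/(28/495) = 75/112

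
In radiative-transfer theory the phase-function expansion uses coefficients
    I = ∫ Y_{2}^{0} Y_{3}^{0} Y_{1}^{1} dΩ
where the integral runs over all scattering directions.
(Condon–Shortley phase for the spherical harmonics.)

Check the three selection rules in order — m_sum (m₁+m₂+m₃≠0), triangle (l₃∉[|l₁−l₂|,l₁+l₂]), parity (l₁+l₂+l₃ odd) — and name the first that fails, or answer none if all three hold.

Σmᵢ = 1  ✗
l₃∈[|l₁−l₂|,l₁+l₂]=[1,5], have l₃=1
Σlᵢ = 6 ⇒ even

m_sum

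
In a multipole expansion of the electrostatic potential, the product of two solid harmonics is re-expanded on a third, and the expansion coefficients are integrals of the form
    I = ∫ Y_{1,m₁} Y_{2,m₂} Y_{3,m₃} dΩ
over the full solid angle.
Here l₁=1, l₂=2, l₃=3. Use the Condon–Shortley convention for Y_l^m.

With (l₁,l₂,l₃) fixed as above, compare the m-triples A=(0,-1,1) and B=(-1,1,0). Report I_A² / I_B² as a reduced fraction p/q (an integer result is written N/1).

8/3

Same 1,2,3: normalisation and zero-m 3j drop out of the ratio.
A: Δ: 0! 2! 4! / 7! → 1/105; sum: t=0:+1/6 = 1/6; 3j²(1 2 3; 0 -1 1) = Δ·Π!·Σ² = 8/105  (sign +1)
B: Δ: 0! 2! 4! / 7! → 1/105; sum: t=0:+1/12 = 1/12; 3j²(1 2 3; -1 1 0) = Δ·Π!·Σ² = 1/35  (sign -1)
I_A²/I_B² = (8/105)/(1/35) = 8/3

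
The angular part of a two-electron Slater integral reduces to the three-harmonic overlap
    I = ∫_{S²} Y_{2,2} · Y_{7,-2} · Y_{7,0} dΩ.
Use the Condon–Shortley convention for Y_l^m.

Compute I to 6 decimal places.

Checks pass: Σm=0; 16 even; l₃=7∈[5,9].
(2·2+1)(2·7+1)(2·7+1) = 1125
Δ: 2! 2! 12! / 17! → 1/185640
sum: t=0:+1/2419200 t=1:−1/518400 t=2:+1/2419200 = -1/907200
3j²(2 7 7; 0 0 0) = Δ·Π!·Σ² = 56/3315  (sign +1)
sum: t=0:+1/2419200 = 1/2419200
3j²(2 7 7; 2 -2 0) = Δ·Π!·Σ² = 27/1105  (sign -1)
combine: 4πI² = 1125·56/3315·27/1105 = 22680/48841
take √, sign -1: I = -0.19223140

-0.192231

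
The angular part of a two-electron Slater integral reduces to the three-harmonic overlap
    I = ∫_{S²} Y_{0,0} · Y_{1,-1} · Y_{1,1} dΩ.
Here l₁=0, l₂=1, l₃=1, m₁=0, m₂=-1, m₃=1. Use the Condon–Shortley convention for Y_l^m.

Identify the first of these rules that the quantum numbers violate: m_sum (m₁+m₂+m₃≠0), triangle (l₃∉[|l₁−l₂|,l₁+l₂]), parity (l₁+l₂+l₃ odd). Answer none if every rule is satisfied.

m₁+m₂+m₃ = 0 − 1 + 1 = 0  ✓
triangle: |0−1|=1 ≤ l₃=1 ≤ 0+1=1  ✓
parity: l₁+l₂+l₃ = 2 is even  ✓

none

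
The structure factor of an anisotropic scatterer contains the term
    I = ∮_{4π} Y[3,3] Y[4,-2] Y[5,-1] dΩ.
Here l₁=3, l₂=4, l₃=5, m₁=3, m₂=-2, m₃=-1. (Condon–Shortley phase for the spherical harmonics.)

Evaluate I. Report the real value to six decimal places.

Rules hold: Σm=0, L=12 even, 1≤5≤7.
N = 7·9·11 = 693
Δ = 2!·4!·6!/13! = 1/180180
Racah Σ t=0..2: t=0:+1/576 t=1:−1/144 t=2:+1/576 = -1/288
⇒ 3j(3 4 5; 0 0 0)² = 20/1001, sgn +1
Racah Σ t=0..0: t=0:+1/2304 = 1/2304
⇒ 3j(3 4 5; 3 -2 -1)² = 75/4004, sgn +1
4πI² = N·(3j₀)²·(3jₘ)² = 3375/13013
I = +1·√(0.259356/4π) = 0.14366244

0.143662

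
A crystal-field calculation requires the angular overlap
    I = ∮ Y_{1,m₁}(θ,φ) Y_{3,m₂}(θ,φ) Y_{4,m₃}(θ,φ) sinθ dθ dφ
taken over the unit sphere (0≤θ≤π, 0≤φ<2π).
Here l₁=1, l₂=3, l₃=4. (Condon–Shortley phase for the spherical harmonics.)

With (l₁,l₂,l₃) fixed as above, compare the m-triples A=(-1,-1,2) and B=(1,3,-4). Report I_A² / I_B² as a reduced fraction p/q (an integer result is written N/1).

15/28

l's match ⇒ only the (l;m) 3-j factors differ between A and B.
A: triangle coeff Δ(1,3,4) = 1/252; Σ_t [0,0]: t=0:+1/96 = 1/96; (3j)²=5/84 [(1 3 4; -1 -1 2)], sign=+1
B: triangle coeff Δ(1,3,4) = 1/252; Σ_t [0,0]: t=0:+1/1440 = 1/1440; (3j)²=1/9 [(1 3 4; 1 3 -4)], sign=+1
I_A²/I_B² = (5/84)/(1/9) = 15/28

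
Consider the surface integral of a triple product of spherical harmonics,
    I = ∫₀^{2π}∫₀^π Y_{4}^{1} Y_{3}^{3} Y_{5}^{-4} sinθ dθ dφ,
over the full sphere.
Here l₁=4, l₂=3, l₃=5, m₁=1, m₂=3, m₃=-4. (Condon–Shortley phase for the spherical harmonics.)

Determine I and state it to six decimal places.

-0.186208

Checks pass: Σm=0; 12 even; l₃=5∈[1,7].
(2·4+1)(2·3+1)(2·5+1) = 693
Δ: 2! 6! 4! / 13! → 1/180180
sum: t=0:+1/576 t=1:−1/144 t=2:+1/576 = -1/288
3j²(4 3 5; 0 0 0) = Δ·Π!·Σ² = 20/1001  (sign +1)
sum: t=2:+1/5760 = 1/5760
3j²(4 3 5; 1 3 -4) = Δ·Π!·Σ² = 9/286  (sign -1)
combine: 4πI² = 693·20/1001·9/286 = 810/1859
take √, sign -1: I = -0.18620781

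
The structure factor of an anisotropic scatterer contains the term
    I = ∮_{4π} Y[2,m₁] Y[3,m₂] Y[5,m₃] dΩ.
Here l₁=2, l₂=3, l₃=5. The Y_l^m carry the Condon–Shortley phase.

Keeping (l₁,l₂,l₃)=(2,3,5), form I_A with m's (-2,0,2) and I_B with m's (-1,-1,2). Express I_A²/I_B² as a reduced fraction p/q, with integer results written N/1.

1/3

l's match ⇒ only the (l;m) 3-j factors differ between A and B.
A: triangle coeff Δ(2,3,5) = 1/2310; Σ_t [0,0]: t=0:+1/864 = 1/864; (3j)²=1/66 [(2 3 5; -2 0 2)], sign=-1
B: triangle coeff Δ(2,3,5) = 1/2310; Σ_t [0,0]: t=0:+1/288 = 1/288; (3j)²=1/22 [(2 3 5; -1 -1 2)], sign=-1
I_A²/I_B² = (1/66)/(1/22) = 1/3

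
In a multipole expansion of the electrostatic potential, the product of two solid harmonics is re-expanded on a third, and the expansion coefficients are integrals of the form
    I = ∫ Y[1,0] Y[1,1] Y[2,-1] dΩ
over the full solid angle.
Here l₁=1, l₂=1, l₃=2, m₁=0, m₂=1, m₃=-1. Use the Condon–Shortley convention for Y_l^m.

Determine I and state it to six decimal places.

Rules hold: Σm=0, L=4 even, 0≤2≤2.
N = 3·3·5 = 45
Δ = 0!·2!·2!/5! = 1/30
Racah Σ t=0..0: t=0:+1/1 = 1/1
⇒ 3j(1 1 2; 0 0 0)² = 2/15, sgn +1
Racah Σ t=0..0: t=0:+1/2 = 1/2
⇒ 3j(1 1 2; 0 1 -1)² = 1/10, sgn -1
4πI² = N·(3j₀)²·(3jₘ)² = 3/5
I = -1·√(0.6/4π) = -0.21850969

-0.218510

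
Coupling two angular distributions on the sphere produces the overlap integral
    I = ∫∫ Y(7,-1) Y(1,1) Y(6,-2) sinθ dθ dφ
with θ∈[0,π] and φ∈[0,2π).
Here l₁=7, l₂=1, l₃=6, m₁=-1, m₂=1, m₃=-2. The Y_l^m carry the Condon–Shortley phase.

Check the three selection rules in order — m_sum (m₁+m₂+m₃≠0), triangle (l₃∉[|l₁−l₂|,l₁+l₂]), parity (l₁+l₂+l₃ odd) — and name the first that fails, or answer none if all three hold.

m₁+m₂+m₃ = -1 + 1 − 2 = -2  ✗
triangle: |7−1|=6 ≤ l₃=6 ≤ 7+1=8
parity: l₁+l₂+l₃ = 14 is even

m_sum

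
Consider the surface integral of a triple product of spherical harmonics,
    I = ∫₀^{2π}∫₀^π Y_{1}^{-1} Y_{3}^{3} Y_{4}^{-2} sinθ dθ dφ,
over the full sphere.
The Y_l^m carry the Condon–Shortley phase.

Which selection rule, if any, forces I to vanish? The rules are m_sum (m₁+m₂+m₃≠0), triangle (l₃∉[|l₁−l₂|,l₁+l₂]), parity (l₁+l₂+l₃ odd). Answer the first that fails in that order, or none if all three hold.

none

m₁+m₂+m₃ = -1 + 3 − 2 = 0  ✓
triangle: |1−3|=2 ≤ l₃=4 ≤ 1+3=4  ✓
parity: l₁+l₂+l₃ = 8 is even  ✓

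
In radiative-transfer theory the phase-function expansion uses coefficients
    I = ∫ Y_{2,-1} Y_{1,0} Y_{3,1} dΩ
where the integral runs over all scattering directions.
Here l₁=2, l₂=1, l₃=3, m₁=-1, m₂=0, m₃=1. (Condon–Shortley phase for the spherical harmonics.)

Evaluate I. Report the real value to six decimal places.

m-sum 0 ✓  L=6 even ✓  1≤3≤3 ✓
Π(2lᵢ+1) = 5×3×7 = 105
triangle coeff Δ(2,1,3) = 1/105
Σ_t [0,0]: t=0:+1/4 = 1/4
(3j)²=3/35 [(2 1 3; 0 0 0)], sign=-1
Σ_t [0,0]: t=0:+1/6 = 1/6
(3j)²=8/105 [(2 1 3; -1 0 1)], sign=+1
⇒ 4πI² = 24/35
I = (-1)√(24/35/(4π)) = -0.23359668

-0.233597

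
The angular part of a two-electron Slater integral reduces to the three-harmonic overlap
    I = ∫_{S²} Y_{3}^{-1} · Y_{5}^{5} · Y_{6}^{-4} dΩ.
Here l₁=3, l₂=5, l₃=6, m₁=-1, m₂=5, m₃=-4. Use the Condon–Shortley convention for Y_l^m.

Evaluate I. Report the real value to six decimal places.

-0.152880

Checks pass: Σm=0; 14 even; l₃=6∈[2,8].
(2·3+1)(2·5+1)(2·6+1) = 1001
Δ: 2! 4! 8! / 15! → 1/675675
sum: t=0:+1/8640 t=1:−1/2304 t=2:+1/8640 = -7/34560
3j²(3 5 6; 0 0 0) = Δ·Π!·Σ² = 7/429  (sign -1)
sum: t=2:+1/322560 = 1/322560
3j²(3 5 6; -1 5 -4) = Δ·Π!·Σ² = 18/1001  (sign +1)
combine: 4πI² = 1001·7/429·18/1001 = 42/143
take √, sign -1: I = -0.15288036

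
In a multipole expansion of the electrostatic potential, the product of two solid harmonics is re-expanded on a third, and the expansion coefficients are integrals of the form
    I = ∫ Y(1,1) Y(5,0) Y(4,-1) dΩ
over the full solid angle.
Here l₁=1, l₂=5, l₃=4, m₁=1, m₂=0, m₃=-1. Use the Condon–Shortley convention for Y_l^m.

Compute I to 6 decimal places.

Rules hold: Σm=0, L=10 even, 4≤4≤6.
N = 3·11·9 = 297
Δ = 2!·0!·8!/11! = 1/495
Racah Σ t=1..1: t=1:−1/576 = -1/576
⇒ 3j(1 5 4; 0 0 0)² = 5/99, sgn -1
Racah Σ t=0..0: t=0:+1/1440 = 1/1440
⇒ 3j(1 5 4; 1 0 -1)² = 2/99, sgn -1
4πI² = N·(3j₀)²·(3jₘ)² = 10/33
I = +1·√(0.30303/4π) = 0.15528807

0.155288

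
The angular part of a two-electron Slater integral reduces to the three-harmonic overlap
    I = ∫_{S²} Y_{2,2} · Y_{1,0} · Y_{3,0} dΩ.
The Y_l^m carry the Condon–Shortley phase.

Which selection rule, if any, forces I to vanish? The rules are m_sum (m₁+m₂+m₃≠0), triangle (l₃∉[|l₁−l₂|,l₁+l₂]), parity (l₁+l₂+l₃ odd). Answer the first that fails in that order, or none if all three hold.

Σmᵢ = 2  ✗
l₃∈[|l₁−l₂|,l₁+l₂]=[1,3], have l₃=3
Σlᵢ = 6 ⇒ even

m_sum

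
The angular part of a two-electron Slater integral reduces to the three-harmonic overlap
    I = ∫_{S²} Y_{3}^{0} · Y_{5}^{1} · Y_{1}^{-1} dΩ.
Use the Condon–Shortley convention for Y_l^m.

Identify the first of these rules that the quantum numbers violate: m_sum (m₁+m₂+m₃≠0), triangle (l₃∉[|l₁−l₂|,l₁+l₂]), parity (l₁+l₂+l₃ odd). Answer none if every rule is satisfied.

m₁+m₂+m₃ = 0 + 1 − 1 = 0  ✓
triangle: |3−5|=2 ≤ l₃=1 ≤ 3+5=8  ✗
parity: l₁+l₂+l₃ = 9 is odd

triangle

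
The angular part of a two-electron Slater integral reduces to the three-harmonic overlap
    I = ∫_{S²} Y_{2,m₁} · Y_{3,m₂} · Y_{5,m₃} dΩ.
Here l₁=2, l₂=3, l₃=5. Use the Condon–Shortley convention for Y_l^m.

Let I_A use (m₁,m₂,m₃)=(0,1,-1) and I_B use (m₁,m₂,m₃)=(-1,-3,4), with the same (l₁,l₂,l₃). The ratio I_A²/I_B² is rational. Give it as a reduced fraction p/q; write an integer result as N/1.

l's match ⇒ only the (l;m) 3-j factors differ between A and B.
A: triangle coeff Δ(2,3,5) = 1/2310; Σ_t [0,0]: t=0:+1/192 = 1/192; (3j)²=3/77 [(2 3 5; 0 1 -1)], sign=+1
B: triangle coeff Δ(2,3,5) = 1/2310; Σ_t [0,0]: t=0:+1/4320 = 1/4320; (3j)²=2/55 [(2 3 5; -1 -3 4)], sign=-1
I_A²/I_B² = (3/77)/(2/55) = 15/14

15/14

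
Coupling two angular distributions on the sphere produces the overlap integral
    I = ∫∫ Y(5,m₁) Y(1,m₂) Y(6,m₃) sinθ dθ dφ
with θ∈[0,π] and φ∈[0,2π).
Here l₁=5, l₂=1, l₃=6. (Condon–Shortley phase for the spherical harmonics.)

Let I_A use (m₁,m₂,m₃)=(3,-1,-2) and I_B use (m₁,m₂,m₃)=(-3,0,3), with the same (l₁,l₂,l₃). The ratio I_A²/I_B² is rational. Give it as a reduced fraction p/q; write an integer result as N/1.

2/9

Same 5,1,6: normalisation and zero-m 3j drop out of the ratio.
A: Δ: 0! 10! 2! / 13! → 1/858; sum: t=0:+1/161280 = 1/161280; 3j²(5 1 6; 3 -1 -2) = Δ·Π!·Σ² = 1/143  (sign +1)
B: Δ: 0! 10! 2! / 13! → 1/858; sum: t=0:+1/80640 = 1/80640; 3j²(5 1 6; -3 0 3) = Δ·Π!·Σ² = 9/286  (sign -1)
I_A²/I_B² = (1/143)/(9/286) = 2/9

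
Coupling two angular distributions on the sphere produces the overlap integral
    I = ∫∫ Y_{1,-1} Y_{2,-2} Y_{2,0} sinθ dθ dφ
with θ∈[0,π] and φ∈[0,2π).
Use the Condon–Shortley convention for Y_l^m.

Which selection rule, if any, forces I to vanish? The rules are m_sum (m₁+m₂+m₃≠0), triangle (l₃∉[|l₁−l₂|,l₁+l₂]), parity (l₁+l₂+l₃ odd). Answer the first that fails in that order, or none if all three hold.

Σmᵢ = -3  ✗
l₃∈[|l₁−l₂|,l₁+l₂]=[1,3], have l₃=2
Σlᵢ = 5 ⇒ odd

m_sum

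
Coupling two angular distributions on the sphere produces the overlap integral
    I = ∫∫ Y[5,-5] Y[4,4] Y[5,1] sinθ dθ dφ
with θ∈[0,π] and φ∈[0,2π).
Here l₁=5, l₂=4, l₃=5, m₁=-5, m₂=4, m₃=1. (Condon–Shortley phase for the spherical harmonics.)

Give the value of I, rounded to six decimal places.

Rules hold: Σm=0, L=14 even, 1≤5≤9.
N = 11·9·11 = 1089
Δ = 4!·6!·4!/15! = 1/3153150
Racah Σ t=0..4: t=0:+1/69120 t=1:−1/1728 t=2:+1/576 t=3:−1/1728 t=4:+1/69120 = 7/11520
⇒ 3j(5 4 5; 0 0 0)² = 2/143, sgn -1
Racah Σ t=4..4: t=4:+1/414720 = 1/414720
⇒ 3j(5 4 5; -5 4 1)² = 2/429, sgn +1
4πI² = N·(3j₀)²·(3jₘ)² = 12/169
I = -1·√(0.0710059/4π) = -0.07516962

-0.075170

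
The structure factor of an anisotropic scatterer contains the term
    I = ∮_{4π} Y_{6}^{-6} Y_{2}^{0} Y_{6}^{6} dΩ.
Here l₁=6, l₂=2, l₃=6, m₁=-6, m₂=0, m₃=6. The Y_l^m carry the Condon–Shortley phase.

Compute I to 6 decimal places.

Rules hold: Σm=0, L=14 even, 4≤6≤8.
N = 13·5·13 = 845
Δ = 2!·10!·2!/15! = 1/90090
Racah Σ t=0..2: t=0:+1/69120 t=1:−1/14400 t=2:+1/69120 = -7/172800
⇒ 3j(6 2 6; 0 0 0)² = 14/715, sgn -1
Racah Σ t=2..2: t=2:+1/14515200 = 1/14515200
⇒ 3j(6 2 6; -6 0 6)² = 22/455, sgn +1
4πI² = N·(3j₀)²·(3jₘ)² = 4/5
I = -1·√(0.8/4π) = -0.25231325

-0.252313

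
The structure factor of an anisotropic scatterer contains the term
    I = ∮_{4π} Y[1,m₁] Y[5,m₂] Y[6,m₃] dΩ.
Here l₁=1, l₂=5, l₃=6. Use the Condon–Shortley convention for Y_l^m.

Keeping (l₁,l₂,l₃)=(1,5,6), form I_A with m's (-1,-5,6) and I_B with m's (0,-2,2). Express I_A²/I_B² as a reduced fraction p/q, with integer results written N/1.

Same 1,5,6: normalisation and zero-m 3j drop out of the ratio.
A: Δ: 0! 2! 10! / 13! → 1/858; sum: t=0:+1/7257600 = 1/7257600; 3j²(1 5 6; -1 -5 6) = Δ·Π!·Σ² = 1/13  (sign +1)
B: Δ: 0! 2! 10! / 13! → 1/858; sum: t=0:+1/30240 = 1/30240; 3j²(1 5 6; 0 -2 2) = Δ·Π!·Σ² = 16/429  (sign +1)
I_A²/I_B² = (1/13)/(16/429) = 33/16

33/16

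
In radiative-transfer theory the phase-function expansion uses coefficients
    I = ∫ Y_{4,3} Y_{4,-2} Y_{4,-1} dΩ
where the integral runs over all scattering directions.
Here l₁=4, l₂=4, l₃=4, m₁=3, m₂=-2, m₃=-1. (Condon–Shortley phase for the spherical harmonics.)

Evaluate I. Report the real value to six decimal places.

m-sum 0 ✓  L=12 even ✓  0≤4≤8 ✓
Π(2lᵢ+1) = 9×9×9 = 729
triangle coeff Δ(4,4,4) = 1/450450
Σ_t [0,4]: t=0:+1/13824 t=1:−1/216 t=2:+1/64 t=3:−1/216 t=4:+1/13824 = 5/768
(3j)²=18/1001 [(4 4 4; 0 0 0)], sign=+1
Σ_t [0,1]: t=0:+1/576 t=1:−1/864 = 1/1728
(3j)²=5/1287 [(4 4 4; 3 -2 -1)], sign=-1
⇒ 4πI² = 7290/143143
I = (-1)√(7290/143143/(4π)) = -0.06366105

-0.063661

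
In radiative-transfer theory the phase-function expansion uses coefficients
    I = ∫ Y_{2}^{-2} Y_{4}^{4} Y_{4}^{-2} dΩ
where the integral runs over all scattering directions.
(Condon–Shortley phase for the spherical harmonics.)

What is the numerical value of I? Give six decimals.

m-sum 0 ✓  L=10 even ✓  2≤4≤6 ✓
Π(2lᵢ+1) = 5×9×9 = 405
triangle coeff Δ(2,4,4) = 1/13860
Σ_t [0,2]: t=0:+1/192 t=1:−1/36 t=2:+1/192 = -5/288
(3j)²=20/693 [(2 4 4; 0 0 0)], sign=-1
Σ_t [2,2]: t=2:+1/2880 = 1/2880
(3j)²=2/165 [(2 4 4; -2 4 -2)], sign=+1
⇒ 4πI² = 120/847
I = (-1)√(120/847/(4π)) = -0.10618031

-0.106180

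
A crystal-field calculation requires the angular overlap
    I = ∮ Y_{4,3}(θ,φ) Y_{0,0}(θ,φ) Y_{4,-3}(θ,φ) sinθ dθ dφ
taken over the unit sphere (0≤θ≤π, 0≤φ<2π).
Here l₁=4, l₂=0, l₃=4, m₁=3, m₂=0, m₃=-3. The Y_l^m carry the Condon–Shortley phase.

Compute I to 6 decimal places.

-0.282095

Rules hold: Σm=0, L=8 even, 4≤4≤4.
N = 9·1·9 = 81
Δ = 0!·8!·0!/9! = 1/9
Racah Σ t=0..0: t=0:+1/576 = 1/576
⇒ 3j(4 0 4; 0 0 0)² = 1/9, sgn +1
Racah Σ t=0..0: t=0:+1/5040 = 1/5040
⇒ 3j(4 0 4; 3 0 -3)² = 1/9, sgn -1
4πI² = N·(3j₀)²·(3jₘ)² = 1/1
I = -1·√(1/4π) = -0.28209479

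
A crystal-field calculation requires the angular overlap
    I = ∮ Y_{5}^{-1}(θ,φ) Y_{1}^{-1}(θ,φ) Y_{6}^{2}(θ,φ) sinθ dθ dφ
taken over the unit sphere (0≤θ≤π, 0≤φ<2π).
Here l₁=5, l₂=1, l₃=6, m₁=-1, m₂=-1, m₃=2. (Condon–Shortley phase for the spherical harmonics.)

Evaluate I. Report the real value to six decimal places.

m-sum 0 ✓  L=12 even ✓  4≤6≤6 ✓
Π(2lᵢ+1) = 11×3×13 = 429
triangle coeff Δ(5,1,6) = 1/858
Σ_t [0,0]: t=0:+1/14400 = 1/14400
(3j)²=6/143 [(5 1 6; 0 0 0)], sign=+1
Σ_t [0,0]: t=0:+1/34560 = 1/34560
(3j)²=14/429 [(5 1 6; -1 -1 2)], sign=+1
⇒ 4πI² = 84/143
I = (+1)√(84/143/(4π)) = 0.21620548

0.216205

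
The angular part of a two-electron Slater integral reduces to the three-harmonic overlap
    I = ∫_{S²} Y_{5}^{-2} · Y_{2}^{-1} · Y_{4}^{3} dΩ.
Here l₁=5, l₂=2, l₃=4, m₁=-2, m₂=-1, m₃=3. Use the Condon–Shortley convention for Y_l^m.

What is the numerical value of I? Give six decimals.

0.000000

l₁+l₂+l₃=11 is odd: 3j(l;000)=0 ⇒ I=0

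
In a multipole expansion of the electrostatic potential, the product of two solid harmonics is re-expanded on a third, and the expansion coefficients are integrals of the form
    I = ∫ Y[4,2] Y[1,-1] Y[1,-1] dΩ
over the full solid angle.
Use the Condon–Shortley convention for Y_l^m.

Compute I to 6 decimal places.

|4−1|≤1≤4+1 violated ⇒ I = 0

0.000000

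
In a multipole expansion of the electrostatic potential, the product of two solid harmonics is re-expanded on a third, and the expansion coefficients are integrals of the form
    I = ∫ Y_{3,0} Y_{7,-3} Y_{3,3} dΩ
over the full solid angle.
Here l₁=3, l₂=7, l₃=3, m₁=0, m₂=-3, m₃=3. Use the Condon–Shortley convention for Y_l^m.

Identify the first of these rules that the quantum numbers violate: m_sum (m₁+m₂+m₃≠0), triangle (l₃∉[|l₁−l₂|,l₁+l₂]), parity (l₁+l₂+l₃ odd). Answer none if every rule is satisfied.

triangle

azimuthal sum: 0 − 3 + 3 = 0  ✓
4 ≤ 3 ≤ 10 (triangle on l)  ✗
L = 3 + 7 + 3 = 13 (odd)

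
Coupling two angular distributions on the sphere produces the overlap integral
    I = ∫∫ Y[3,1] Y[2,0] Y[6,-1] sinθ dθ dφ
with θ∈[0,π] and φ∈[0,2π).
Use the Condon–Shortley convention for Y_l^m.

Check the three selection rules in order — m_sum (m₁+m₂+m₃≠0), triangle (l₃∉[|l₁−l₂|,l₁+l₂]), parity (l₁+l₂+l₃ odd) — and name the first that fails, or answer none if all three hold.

m₁+m₂+m₃ = 1 + 0 − 1 = 0  ✓
triangle: |3−2|=1 ≤ l₃=6 ≤ 3+2=5  ✗
parity: l₁+l₂+l₃ = 11 is odd

triangle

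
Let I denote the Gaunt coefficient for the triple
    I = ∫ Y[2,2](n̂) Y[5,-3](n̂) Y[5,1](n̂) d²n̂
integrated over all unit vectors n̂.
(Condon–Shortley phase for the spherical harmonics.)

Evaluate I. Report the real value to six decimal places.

m-sum 0 ✓  L=12 even ✓  3≤5≤7 ✓
Π(2lᵢ+1) = 5×11×11 = 605
triangle coeff Δ(2,5,5) = 1/38610
Σ_t [0,2]: t=0:+1/2880 t=1:−1/576 t=2:+1/2880 = -1/960
(3j)²=10/429 [(2 5 5; 0 0 0)], sign=+1
Σ_t [0,0]: t=0:+1/5760 = 1/5760
(3j)²=56/2145 [(2 5 5; 2 -3 1)], sign=+1
⇒ 4πI² = 560/1521
I = (+1)√(560/1521/(4π)) = 0.17116875

0.171169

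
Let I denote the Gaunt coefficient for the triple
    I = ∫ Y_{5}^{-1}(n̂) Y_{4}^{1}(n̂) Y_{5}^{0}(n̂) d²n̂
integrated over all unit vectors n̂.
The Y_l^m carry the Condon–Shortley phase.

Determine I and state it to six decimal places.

-0.053153

m-sum 0 ✓  L=14 even ✓  1≤5≤9 ✓
Π(2lᵢ+1) = 11×9×11 = 1089
triangle coeff Δ(5,4,5) = 1/3153150
Σ_t [0,4]: t=0:+1/69120 t=1:−1/1728 t=2:+1/576 t=3:−1/1728 t=4:+1/69120 = 7/11520
(3j)²=2/143 [(5 4 5; 0 0 0)], sign=-1
Σ_t [1,4]: t=1:−1/17280 t=2:+1/1152 t=3:−1/864 t=4:+1/6912 = -7/34560
(3j)²=1/429 [(5 4 5; -1 1 0)], sign=+1
⇒ 4πI² = 6/169
I = (-1)√(6/169/(4π)) = -0.05315295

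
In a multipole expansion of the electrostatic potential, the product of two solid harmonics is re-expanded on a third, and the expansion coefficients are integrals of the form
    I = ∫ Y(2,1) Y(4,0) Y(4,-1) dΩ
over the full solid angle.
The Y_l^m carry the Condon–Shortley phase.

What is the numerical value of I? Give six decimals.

m-sum 0 ✓  L=10 even ✓  2≤4≤6 ✓
Π(2lᵢ+1) = 5×9×9 = 405
triangle coeff Δ(2,4,4) = 1/13860
Σ_t [0,2]: t=0:+1/192 t=1:−1/36 t=2:+1/192 = -5/288
(3j)²=20/693 [(2 4 4; 0 0 0)], sign=-1
Σ_t [0,1]: t=0:+1/96 t=1:−1/72 = -1/288
(3j)²=1/462 [(2 4 4; 1 0 -1)], sign=+1
⇒ 4πI² = 150/5929
I = (-1)√(150/5929/(4π)) = -0.04486937

-0.044869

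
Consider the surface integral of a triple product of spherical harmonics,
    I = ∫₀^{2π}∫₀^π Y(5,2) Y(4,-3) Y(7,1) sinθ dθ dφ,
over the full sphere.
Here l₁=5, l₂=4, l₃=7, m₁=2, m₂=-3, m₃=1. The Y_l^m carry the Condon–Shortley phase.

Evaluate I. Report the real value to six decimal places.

0.159382

m-sum 0 ✓  L=16 even ✓  1≤7≤9 ✓
Π(2lᵢ+1) = 11×9×15 = 1485
triangle coeff Δ(5,4,7) = 1/6126120
Σ_t [0,2]: t=0:+1/69120 t=1:−1/20736 t=2:+1/69120 = -1/51840
(3j)²=280/21879 [(5 4 7; 0 0 0)], sign=+1
Σ_t [0,1]: t=0:+1/172800 t=1:−1/1036800 = 1/207360
(3j)²=245/14586 [(5 4 7; 2 -3 1)], sign=+1
⇒ 4πI² = 171500/537251
I = (+1)√(171500/537251/(4π)) = 0.15938172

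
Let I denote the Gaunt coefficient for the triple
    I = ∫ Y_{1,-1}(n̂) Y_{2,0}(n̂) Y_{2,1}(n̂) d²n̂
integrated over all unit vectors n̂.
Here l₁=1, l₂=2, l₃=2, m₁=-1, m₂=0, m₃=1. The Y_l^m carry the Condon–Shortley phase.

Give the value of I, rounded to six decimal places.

L=5 odd ⇒ parity kills the (l;000) factor ⇒ I = 0

0.000000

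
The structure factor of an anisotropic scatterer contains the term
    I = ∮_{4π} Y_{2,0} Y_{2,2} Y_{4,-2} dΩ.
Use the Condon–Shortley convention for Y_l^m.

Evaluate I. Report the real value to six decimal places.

0.156078

m-sum 0 ✓  L=8 even ✓  0≤4≤4 ✓
Π(2lᵢ+1) = 5×5×9 = 225
triangle coeff Δ(2,2,4) = 1/630
Σ_t [0,0]: t=0:+1/16 = 1/16
(3j)²=2/35 [(2 2 4; 0 0 0)], sign=+1
Σ_t [0,0]: t=0:+1/96 = 1/96
(3j)²=1/42 [(2 2 4; 0 2 -2)], sign=+1
⇒ 4πI² = 15/49
I = (+1)√(15/49/(4π)) = 0.15607835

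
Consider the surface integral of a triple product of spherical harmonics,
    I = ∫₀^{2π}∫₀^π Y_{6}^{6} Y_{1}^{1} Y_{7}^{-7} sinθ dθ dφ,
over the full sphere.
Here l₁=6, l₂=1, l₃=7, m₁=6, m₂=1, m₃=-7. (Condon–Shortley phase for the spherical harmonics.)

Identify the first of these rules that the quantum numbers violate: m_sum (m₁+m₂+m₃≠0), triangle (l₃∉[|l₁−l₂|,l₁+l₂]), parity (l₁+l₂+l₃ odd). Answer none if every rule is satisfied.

none

Σmᵢ = 0  ✓
l₃∈[|l₁−l₂|,l₁+l₂]=[5,7], have l₃=7  ✓
Σlᵢ = 14 ⇒ even  ✓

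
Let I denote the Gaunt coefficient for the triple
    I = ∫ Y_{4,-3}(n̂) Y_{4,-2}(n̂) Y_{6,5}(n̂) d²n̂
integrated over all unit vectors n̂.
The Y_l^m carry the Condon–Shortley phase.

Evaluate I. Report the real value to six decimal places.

Checks pass: Σm=0; 14 even; l₃=6∈[0,8].
(2·4+1)(2·4+1)(2·6+1) = 1053
Δ: 2! 6! 6! / 15! → 1/1261260
sum: t=0:+1/4608 t=1:−1/1296 t=2:+1/4608 = -7/20736
3j²(4 4 6; 0 0 0) = Δ·Π!·Σ² = 20/1287  (sign -1)
sum: t=1:−1/86400 t=2:+1/172800 = -1/172800
3j²(4 4 6; -3 -2 5) = Δ·Π!·Σ² = 1/130  (sign +1)
combine: 4πI² = 1053·20/1287·1/130 = 18/143
take √, sign -1: I = -0.10008369

-0.100084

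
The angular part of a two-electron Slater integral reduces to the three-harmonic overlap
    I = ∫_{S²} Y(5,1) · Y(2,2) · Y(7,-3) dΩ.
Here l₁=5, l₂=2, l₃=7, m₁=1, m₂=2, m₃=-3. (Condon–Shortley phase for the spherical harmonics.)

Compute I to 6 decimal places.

Rules hold: Σm=0, L=14 even, 3≤7≤7.
N = 11·5·15 = 825
Δ = 0!·10!·4!/15! = 1/15015
Racah Σ t=0..0: t=0:+1/57600 = 1/57600
⇒ 3j(5 2 7; 0 0 0)² = 21/715, sgn -1
Racah Σ t=0..0: t=0:+1/414720 = 1/414720
⇒ 3j(5 2 7; 1 2 -3)² = 2/143, sgn +1
4πI² = N·(3j₀)²·(3jₘ)² = 630/1859
I = -1·√(0.338892/4π) = -0.16421985

-0.164220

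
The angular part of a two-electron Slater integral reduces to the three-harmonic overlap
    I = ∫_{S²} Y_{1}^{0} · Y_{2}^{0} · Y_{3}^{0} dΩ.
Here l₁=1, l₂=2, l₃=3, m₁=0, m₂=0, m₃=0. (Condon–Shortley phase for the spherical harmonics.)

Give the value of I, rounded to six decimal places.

Checks pass: Σm=0; 6 even; l₃=3∈[1,3].
(2·1+1)(2·2+1)(2·3+1) = 105
Δ: 0! 2! 4! / 7! → 1/105
sum: t=0:+1/4 = 1/4
3j²(1 2 3; 0 0 0) = Δ·Π!·Σ² = 3/35  (sign -1)
(m-triple is (0,0,0) — same symbol as above.)
combine: 4πI² = 105·3/35·3/35 = 27/35
take √, sign +1: I = 0.24776670

0.247767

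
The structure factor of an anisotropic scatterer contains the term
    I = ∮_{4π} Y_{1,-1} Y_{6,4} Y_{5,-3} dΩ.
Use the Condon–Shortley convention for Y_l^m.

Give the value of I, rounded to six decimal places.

0.274090

Checks pass: Σm=0; 12 even; l₃=5∈[5,7].
(2·1+1)(2·6+1)(2·5+1) = 429
Δ: 2! 0! 10! / 13! → 1/858
sum: t=1:−1/14400 = -1/14400
3j²(1 6 5; 0 0 0) = Δ·Π!·Σ² = 6/143  (sign +1)
sum: t=2:+1/161280 = 1/161280
3j²(1 6 5; -1 4 -3) = Δ·Π!·Σ² = 15/286  (sign +1)
combine: 4πI² = 429·6/143·15/286 = 135/143
take √, sign +1: I = 0.27409047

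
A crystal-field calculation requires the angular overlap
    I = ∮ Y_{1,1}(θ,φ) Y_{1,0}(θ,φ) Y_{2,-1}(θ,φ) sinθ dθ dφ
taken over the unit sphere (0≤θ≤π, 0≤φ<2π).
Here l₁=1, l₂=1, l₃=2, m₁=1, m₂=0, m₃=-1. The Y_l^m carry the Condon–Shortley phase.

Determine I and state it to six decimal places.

-0.218510

Checks pass: Σm=0; 4 even; l₃=2∈[0,2].
(2·1+1)(2·1+1)(2·2+1) = 45
Δ: 0! 2! 2! / 5! → 1/30
sum: t=0:+1/1 = 1/1
3j²(1 1 2; 0 0 0) = Δ·Π!·Σ² = 2/15  (sign +1)
sum: t=0:+1/2 = 1/2
3j²(1 1 2; 1 0 -1) = Δ·Π!·Σ² = 1/10  (sign -1)
combine: 4πI² = 45·2/15·1/10 = 3/5
take √, sign -1: I = -0.21850969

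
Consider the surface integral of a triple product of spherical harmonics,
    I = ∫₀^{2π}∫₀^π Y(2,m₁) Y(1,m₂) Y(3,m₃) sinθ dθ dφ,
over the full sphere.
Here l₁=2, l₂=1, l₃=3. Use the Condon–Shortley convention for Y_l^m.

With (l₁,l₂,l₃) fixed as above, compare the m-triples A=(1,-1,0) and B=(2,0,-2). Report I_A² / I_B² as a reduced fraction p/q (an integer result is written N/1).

Same 2,1,3: normalisation and zero-m 3j drop out of the ratio.
A: Δ: 0! 4! 2! / 7! → 1/105; sum: t=0:+1/12 = 1/12; 3j²(2 1 3; 1 -1 0) = Δ·Π!·Σ² = 1/35  (sign -1)
B: Δ: 0! 4! 2! / 7! → 1/105; sum: t=0:+1/24 = 1/24; 3j²(2 1 3; 2 0 -2) = Δ·Π!·Σ² = 1/21  (sign -1)
I_A²/I_B² = (1/35)/(1/21) = 3/5

3/5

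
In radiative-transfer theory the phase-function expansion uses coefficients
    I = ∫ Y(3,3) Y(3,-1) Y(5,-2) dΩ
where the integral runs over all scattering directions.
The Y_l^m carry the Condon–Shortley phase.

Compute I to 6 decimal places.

l₁+l₂+l₃=11 is odd: 3j(l;000)=0 ⇒ I=0

0.000000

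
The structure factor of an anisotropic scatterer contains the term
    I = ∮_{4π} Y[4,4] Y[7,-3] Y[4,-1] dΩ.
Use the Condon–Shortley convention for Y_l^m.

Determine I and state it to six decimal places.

0.000000

Σlᵢ=15 odd — θ-integrand is odd under cosθ→−cosθ; I=0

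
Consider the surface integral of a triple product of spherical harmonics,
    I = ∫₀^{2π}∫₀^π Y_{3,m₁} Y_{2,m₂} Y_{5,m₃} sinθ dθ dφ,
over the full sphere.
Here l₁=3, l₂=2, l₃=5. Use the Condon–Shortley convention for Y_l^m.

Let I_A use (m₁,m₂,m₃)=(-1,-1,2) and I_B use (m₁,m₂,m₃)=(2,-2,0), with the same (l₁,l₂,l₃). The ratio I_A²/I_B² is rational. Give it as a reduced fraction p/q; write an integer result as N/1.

Shared (l₁,l₂,l₃)=(3,2,5): N and (l;000)² cancel in I_A²/I_B².
A: Δ = 0!·6!·4!/11! = 1/2310; Racah Σ t=0..0: t=0:+1/288 = 1/288; ⇒ 3j(3 2 5; -1 -1 2)² = 1/22, sgn -1
B: Δ = 0!·6!·4!/11! = 1/2310; Racah Σ t=0..0: t=0:+1/2880 = 1/2880; ⇒ 3j(3 2 5; 2 -2 0)² = 1/462, sgn -1
I_A²/I_B² = (1/22)/(1/462) = 21/1

21/1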